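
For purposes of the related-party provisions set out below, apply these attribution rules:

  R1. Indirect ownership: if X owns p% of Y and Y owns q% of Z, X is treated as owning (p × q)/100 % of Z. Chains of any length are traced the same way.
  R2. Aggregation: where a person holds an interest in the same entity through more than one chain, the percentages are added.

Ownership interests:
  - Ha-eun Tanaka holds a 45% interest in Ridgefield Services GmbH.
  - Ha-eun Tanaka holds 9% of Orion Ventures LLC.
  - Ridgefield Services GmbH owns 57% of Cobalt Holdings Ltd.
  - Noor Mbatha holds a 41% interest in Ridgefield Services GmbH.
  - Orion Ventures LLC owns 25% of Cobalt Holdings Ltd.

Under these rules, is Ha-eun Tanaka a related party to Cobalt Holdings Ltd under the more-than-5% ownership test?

Chain via Orion Ventures LLC (R1): 9% × 25% = 2.25% of Cobalt Holdings Ltd.
Chain via Ridgefield Services GmbH (R1): 45% × 57% = 25.65% of Cobalt Holdings Ltd.
Aggregating (R2): 2.25% + 25.65% = 27.9%.
27.9% exceeds the 5% threshold, so Ha-eun is a related party to Cobalt Holdings Ltd.

Yes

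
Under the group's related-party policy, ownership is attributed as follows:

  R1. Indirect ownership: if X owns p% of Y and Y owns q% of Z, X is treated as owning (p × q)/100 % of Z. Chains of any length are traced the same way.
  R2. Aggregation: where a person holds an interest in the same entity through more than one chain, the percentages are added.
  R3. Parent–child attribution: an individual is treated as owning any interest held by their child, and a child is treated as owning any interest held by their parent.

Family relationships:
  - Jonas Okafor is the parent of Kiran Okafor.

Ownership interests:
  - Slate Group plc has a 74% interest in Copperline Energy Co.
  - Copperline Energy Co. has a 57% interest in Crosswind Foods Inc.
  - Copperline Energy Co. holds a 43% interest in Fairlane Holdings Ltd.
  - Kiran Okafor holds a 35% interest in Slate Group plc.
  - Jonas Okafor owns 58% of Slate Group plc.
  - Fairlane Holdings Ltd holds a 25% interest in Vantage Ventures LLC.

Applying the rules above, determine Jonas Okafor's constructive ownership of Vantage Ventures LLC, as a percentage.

By parent–child attribution (R3), Jonas Okafor is treated as also owning Kiran Okafor's interest in Slate Group plc, giving 58% + 35% = 93%.
Chain via Slate Group plc → Copperline Energy Co. → Fairlane Holdings Ltd (R1): 93% × 74% × 43% × 25% = 7.39815% of Vantage Ventures LLC.

7.39815%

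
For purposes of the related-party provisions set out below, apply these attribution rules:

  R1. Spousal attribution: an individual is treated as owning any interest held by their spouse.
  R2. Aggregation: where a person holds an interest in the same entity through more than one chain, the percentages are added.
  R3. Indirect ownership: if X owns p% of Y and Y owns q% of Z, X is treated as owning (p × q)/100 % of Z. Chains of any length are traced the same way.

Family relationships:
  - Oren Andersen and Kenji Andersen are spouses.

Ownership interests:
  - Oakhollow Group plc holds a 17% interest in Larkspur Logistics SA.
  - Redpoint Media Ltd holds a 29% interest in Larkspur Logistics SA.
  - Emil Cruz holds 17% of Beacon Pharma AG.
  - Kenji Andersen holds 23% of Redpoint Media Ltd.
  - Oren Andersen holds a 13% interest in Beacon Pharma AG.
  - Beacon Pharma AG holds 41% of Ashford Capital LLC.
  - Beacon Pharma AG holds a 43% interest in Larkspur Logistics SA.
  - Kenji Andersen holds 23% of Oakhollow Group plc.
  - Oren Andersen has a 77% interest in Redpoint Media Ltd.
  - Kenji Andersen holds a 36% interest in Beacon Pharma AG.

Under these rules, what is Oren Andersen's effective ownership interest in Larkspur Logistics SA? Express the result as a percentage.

By spousal attribution (R1), Oren Andersen is treated as also owning Kenji Andersen's interest in Redpoint Media Ltd, giving 77% + 23% = 100%.
By spousal attribution (R1), Oren Andersen is treated as also owning Kenji Andersen's interest in Beacon Pharma AG, giving 13% + 36% = 49%.
By spousal attribution (R1), Oren Andersen is treated as owning Kenji Andersen's 23% interest in Oakhollow Group plc.
Chain via Redpoint Media Ltd (R3): 100% × 29% = 29% of Larkspur Logistics SA.
Chain via Beacon Pharma AG (R3): 49% × 43% = 21.07% of Larkspur Logistics SA.
Chain via Oakhollow Group plc (R3): 23% × 17% = 3.91% of Larkspur Logistics SA.
Aggregating (R2): 29% + 21.07% + 3.91% = 53.98%.

53.98%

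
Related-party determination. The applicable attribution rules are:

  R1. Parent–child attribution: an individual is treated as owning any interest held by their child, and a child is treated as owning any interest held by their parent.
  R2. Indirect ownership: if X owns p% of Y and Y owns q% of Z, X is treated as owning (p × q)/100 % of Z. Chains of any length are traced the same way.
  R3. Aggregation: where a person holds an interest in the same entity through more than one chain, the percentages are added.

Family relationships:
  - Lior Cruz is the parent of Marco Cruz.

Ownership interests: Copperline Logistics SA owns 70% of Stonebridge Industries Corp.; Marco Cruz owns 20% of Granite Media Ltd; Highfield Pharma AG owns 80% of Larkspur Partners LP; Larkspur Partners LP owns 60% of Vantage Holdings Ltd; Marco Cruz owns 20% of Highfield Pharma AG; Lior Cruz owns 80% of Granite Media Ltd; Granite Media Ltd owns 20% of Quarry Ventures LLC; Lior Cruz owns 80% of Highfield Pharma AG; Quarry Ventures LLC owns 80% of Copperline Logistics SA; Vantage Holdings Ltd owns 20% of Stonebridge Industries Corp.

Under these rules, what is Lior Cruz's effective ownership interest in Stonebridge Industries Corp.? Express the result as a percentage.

By parent–child attribution (R1), Lior Cruz is treated as also owning Marco Cruz's interest in Granite Media Ltd, giving 80% + 20% = 100%.
By parent–child attribution (R1), Lior Cruz is treated as also owning Marco Cruz's interest in Highfield Pharma AG, giving 80% + 20% = 100%.
Chain via Granite Media Ltd → Quarry Ventures LLC → Copperline Logistics SA (R2): 100% × 20% × 80% × 70% = 11.2% of Stonebridge Industries Corp.
Chain via Highfield Pharma AG → Larkspur Partners LP → Vantage Holdings Ltd (R2): 100% × 80% × 60% × 20% = 9.6% of Stonebridge Industries Corp.
Aggregating (R3): 11.2% + 9.6% = 20.8%.

20.8%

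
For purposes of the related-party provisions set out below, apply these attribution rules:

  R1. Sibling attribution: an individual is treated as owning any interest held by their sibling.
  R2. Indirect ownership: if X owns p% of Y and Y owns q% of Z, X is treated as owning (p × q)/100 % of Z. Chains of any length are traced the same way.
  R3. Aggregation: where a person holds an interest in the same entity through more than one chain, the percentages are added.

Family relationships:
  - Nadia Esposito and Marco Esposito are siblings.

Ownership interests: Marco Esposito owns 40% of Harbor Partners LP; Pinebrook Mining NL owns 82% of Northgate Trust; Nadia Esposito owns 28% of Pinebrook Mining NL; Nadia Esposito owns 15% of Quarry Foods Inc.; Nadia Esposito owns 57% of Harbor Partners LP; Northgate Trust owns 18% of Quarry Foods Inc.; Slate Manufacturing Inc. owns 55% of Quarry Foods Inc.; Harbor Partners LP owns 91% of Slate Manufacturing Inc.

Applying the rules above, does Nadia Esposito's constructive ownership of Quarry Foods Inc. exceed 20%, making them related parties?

Yes

By sibling attribution (R1), Nadia Esposito is treated as also owning Marco Esposito's interest in Harbor Partners LP, giving 57% + 40% = 97%.
Chain via Harbor Partners LP → Slate Manufacturing Inc. (R2): 97% × 91% × 55% = 48.5485% of Quarry Foods Inc.
Chain via Pinebrook Mining NL → Northgate Trust (R2): 28% × 82% × 18% = 4.1328% of Quarry Foods Inc.
Direct interest in Quarry Foods Inc: 15%.
Aggregating (R3): 48.5485% + 4.1328% + 15% = 67.6813%.
67.6813% exceeds the 20% threshold, so Nadia is a related party to Quarry Foods Inc.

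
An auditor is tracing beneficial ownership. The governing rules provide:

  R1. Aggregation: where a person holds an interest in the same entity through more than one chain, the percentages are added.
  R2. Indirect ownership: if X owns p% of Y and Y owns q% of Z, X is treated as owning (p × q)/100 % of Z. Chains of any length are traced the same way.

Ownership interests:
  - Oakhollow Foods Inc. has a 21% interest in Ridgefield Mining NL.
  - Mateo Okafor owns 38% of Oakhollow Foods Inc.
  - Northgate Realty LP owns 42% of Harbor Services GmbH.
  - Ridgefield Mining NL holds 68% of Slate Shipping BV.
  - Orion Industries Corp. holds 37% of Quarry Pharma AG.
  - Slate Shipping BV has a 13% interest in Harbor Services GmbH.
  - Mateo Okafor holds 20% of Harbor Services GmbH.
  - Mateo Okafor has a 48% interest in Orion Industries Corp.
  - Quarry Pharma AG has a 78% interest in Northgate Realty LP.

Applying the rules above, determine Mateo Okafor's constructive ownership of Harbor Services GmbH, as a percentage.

Chain via Oakhollow Foods Inc. → Ridgefield Mining NL → Slate Shipping BV (R2): 38% × 21% × 68% × 13% = 0.705432% of Harbor Services GmbH.
Chain via Orion Industries Corp. → Quarry Pharma AG → Northgate Realty LP (R2): 48% × 37% × 78% × 42% = 5.818176% of Harbor Services GmbH.
Direct interest in Harbor Services GmbH: 20%.
Aggregating (R1): 0.705432% + 5.818176% + 20% = 26.523608%.

26.523608%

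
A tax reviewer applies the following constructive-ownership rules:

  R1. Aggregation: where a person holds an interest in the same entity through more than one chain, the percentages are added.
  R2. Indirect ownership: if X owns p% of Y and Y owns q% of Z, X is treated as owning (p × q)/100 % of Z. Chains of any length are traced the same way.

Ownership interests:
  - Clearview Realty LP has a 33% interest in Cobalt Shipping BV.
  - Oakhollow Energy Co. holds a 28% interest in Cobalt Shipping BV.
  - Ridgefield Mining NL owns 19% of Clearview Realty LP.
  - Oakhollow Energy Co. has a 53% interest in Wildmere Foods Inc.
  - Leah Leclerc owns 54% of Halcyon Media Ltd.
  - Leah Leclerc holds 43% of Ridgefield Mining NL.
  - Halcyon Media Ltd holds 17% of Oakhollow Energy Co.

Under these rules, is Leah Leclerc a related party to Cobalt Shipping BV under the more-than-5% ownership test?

Chain via Halcyon Media Ltd → Oakhollow Energy Co. (R2): 54% × 17% × 28% = 2.5704% of Cobalt Shipping BV.
Chain via Ridgefield Mining NL → Clearview Realty LP (R2): 43% × 19% × 33% = 2.6961% of Cobalt Shipping BV.
Aggregating (R1): 2.5704% + 2.6961% = 5.2665%.
5.2665% exceeds the 5% threshold, so Leah is a related party to Cobalt Shipping BV.

Yes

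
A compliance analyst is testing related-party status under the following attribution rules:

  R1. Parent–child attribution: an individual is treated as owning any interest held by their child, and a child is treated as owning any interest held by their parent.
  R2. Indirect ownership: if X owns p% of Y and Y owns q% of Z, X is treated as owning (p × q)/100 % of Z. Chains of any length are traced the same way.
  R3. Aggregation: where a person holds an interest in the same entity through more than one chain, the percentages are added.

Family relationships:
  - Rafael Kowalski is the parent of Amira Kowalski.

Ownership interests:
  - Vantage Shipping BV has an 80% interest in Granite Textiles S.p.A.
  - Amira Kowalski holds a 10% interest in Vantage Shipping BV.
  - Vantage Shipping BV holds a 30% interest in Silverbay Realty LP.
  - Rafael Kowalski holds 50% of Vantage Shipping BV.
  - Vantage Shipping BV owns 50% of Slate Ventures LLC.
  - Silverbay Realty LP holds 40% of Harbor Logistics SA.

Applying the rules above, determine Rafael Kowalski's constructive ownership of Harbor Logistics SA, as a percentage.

7.2%

By parent–child attribution (R1), Rafael Kowalski is treated as also owning Amira Kowalski's interest in Vantage Shipping BV, giving 50% + 10% = 60%.
Chain via Vantage Shipping BV → Silverbay Realty LP (R2): 60% × 30% × 40% = 7.2% of Harbor Logistics SA.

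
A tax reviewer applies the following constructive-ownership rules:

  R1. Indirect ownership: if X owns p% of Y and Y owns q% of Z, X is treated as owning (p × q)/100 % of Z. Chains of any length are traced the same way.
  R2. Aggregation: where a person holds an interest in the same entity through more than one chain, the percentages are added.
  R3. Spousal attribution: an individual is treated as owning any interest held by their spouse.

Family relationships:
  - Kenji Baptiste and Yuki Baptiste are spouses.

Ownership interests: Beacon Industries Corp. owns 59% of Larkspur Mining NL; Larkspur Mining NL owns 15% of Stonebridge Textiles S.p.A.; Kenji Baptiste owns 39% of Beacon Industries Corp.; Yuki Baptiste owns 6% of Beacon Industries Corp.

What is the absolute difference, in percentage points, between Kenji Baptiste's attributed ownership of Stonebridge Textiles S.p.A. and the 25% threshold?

21.0175

By spousal attribution (R3), Kenji Baptiste is treated as also owning Yuki Baptiste's interest in Beacon Industries Corp, giving 39% + 6% = 45%.
Chain via Beacon Industries Corp. → Larkspur Mining NL (R1): 45% × 59% × 15% = 3.9825% of Stonebridge Textiles S.p.A.
3.9825% falls short of the 25% threshold by 21.0175 percentage points.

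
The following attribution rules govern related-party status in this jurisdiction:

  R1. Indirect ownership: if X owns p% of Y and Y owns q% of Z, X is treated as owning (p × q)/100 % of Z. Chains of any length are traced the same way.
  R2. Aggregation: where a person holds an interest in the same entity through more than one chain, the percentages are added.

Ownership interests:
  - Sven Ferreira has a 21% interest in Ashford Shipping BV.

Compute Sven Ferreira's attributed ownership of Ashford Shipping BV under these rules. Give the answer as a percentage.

21%

Direct interest in Ashford Shipping BV: 21%.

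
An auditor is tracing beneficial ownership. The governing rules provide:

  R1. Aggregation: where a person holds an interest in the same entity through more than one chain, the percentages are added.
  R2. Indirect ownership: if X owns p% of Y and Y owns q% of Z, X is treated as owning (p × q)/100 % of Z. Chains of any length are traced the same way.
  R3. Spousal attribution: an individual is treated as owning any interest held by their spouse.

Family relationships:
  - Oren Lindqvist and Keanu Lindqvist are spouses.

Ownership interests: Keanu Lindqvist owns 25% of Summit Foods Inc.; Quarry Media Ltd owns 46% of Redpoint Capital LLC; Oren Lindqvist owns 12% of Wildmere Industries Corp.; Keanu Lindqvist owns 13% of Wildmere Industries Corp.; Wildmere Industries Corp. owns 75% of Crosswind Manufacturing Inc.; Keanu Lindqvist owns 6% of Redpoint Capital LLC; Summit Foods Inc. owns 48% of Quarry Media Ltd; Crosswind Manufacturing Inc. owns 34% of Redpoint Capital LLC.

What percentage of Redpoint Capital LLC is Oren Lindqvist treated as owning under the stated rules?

17.895%

By spousal attribution (R3), Oren Lindqvist is treated as also owning Keanu Lindqvist's interest in Wildmere Industries Corp, giving 12% + 13% = 25%.
By spousal attribution (R3), Oren Lindqvist is treated as owning Keanu Lindqvist's 25% interest in Summit Foods Inc.
By spousal attribution (R3), Oren Lindqvist is treated as owning Keanu Lindqvist's 6% interest in Redpoint Capital LLC.
Chain via Wildmere Industries Corp. → Crosswind Manufacturing Inc. (R2): 25% × 75% × 34% = 6.375% of Redpoint Capital LLC.
Chain via Summit Foods Inc. → Quarry Media Ltd (R2): 25% × 48% × 46% = 5.52% of Redpoint Capital LLC.
Direct interest in Redpoint Capital LLC: 6%.
Aggregating (R1): 6.375% + 5.52% + 6% = 17.895%.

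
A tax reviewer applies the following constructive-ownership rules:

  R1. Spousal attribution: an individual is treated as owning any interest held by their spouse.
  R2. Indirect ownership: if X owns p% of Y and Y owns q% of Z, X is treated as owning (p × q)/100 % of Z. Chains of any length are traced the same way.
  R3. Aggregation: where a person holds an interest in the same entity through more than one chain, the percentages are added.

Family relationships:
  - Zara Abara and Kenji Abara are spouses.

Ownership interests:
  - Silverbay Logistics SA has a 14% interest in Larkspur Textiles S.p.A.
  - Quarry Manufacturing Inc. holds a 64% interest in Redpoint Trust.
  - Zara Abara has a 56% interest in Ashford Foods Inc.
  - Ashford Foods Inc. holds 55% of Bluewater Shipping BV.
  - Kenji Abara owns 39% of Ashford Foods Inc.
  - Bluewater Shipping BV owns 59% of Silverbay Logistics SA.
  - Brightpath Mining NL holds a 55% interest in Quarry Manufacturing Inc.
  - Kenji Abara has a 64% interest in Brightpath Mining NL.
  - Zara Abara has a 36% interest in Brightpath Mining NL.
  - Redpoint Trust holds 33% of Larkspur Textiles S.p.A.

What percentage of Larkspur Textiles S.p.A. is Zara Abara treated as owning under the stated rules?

15.93185%

By spousal attribution (R1), Zara Abara is treated as also owning Kenji Abara's interest in Ashford Foods Inc, giving 56% + 39% = 95%.
By spousal attribution (R1), Zara Abara is treated as also owning Kenji Abara's interest in Brightpath Mining NL, giving 36% + 64% = 100%.
Chain via Ashford Foods Inc. → Bluewater Shipping BV → Silverbay Logistics SA (R2): 95% × 55% × 59% × 14% = 4.31585% of Larkspur Textiles S.p.A.
Chain via Brightpath Mining NL → Quarry Manufacturing Inc. → Redpoint Trust (R2): 100% × 55% × 64% × 33% = 11.616% of Larkspur Textiles S.p.A.
Aggregating (R3): 4.31585% + 11.616% = 15.93185%.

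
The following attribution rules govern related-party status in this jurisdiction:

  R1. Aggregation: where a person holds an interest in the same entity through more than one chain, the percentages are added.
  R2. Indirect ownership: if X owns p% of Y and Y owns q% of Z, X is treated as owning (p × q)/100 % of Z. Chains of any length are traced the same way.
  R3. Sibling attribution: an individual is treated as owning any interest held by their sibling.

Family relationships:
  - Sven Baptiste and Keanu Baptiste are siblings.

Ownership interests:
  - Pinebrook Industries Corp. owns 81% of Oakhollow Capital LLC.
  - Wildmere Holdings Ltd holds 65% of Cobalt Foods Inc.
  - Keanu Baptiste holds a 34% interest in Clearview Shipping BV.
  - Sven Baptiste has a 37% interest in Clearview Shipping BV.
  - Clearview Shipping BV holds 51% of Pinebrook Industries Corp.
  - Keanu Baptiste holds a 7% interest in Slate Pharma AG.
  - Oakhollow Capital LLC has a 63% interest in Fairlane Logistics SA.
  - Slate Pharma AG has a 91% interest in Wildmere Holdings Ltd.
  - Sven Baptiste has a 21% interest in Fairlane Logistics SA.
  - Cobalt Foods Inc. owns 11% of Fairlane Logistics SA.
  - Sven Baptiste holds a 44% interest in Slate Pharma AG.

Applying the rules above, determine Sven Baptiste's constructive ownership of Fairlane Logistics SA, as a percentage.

42.796278%

By sibling attribution (R3), Sven Baptiste is treated as also owning Keanu Baptiste's interest in Slate Pharma AG, giving 44% + 7% = 51%.
By sibling attribution (R3), Sven Baptiste is treated as also owning Keanu Baptiste's interest in Clearview Shipping BV, giving 37% + 34% = 71%.
Chain via Slate Pharma AG → Wildmere Holdings Ltd → Cobalt Foods Inc. (R2): 51% × 91% × 65% × 11% = 3.318315% of Fairlane Logistics SA.
Chain via Clearview Shipping BV → Pinebrook Industries Corp. → Oakhollow Capital LLC (R2): 71% × 51% × 81% × 63% = 18.477963% of Fairlane Logistics SA.
Direct interest in Fairlane Logistics SA: 21%.
Aggregating (R1): 3.318315% + 18.477963% + 21% = 42.796278%.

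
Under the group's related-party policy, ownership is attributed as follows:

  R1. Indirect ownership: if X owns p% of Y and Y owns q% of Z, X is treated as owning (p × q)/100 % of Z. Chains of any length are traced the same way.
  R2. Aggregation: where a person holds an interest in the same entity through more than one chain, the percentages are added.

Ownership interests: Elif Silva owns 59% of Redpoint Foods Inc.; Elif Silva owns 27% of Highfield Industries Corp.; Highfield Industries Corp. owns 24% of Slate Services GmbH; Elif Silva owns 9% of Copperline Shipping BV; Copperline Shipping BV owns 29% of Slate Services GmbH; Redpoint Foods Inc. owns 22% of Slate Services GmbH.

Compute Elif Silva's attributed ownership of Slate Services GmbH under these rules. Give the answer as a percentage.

22.07%

Chain via Redpoint Foods Inc. (R1): 59% × 22% = 12.98% of Slate Services GmbH.
Chain via Copperline Shipping BV (R1): 9% × 29% = 2.61% of Slate Services GmbH.
Chain via Highfield Industries Corp. (R1): 27% × 24% = 6.48% of Slate Services GmbH.
Aggregating (R2): 12.98% + 2.61% + 6.48% = 22.07%.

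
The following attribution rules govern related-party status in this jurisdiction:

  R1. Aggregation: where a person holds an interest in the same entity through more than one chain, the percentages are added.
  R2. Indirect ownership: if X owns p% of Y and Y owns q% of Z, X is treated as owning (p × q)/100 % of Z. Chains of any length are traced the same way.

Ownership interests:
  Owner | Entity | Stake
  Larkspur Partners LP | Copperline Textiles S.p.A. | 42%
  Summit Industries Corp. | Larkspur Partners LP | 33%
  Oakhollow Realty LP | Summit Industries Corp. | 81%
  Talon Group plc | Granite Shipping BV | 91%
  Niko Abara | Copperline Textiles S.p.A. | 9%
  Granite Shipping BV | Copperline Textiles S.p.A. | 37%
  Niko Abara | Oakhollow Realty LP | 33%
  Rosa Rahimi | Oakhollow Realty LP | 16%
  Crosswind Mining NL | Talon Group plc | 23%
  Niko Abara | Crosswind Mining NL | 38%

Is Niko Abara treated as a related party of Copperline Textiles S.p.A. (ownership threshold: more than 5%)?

Yes

Chain via Oakhollow Realty LP → Summit Industries Corp. → Larkspur Partners LP (R2): 33% × 81% × 33% × 42% = 3.704778% of Copperline Textiles S.p.A.
Chain via Crosswind Mining NL → Talon Group plc → Granite Shipping BV (R2): 38% × 23% × 91% × 37% = 2.942758% of Copperline Textiles S.p.A.
Direct interest in Copperline Textiles S.p.A: 9%.
Aggregating (R1): 3.704778% + 2.942758% + 9% = 15.647536%.
15.647536% exceeds the 5% threshold, so Niko is a related party to Copperline Textiles S.p.A.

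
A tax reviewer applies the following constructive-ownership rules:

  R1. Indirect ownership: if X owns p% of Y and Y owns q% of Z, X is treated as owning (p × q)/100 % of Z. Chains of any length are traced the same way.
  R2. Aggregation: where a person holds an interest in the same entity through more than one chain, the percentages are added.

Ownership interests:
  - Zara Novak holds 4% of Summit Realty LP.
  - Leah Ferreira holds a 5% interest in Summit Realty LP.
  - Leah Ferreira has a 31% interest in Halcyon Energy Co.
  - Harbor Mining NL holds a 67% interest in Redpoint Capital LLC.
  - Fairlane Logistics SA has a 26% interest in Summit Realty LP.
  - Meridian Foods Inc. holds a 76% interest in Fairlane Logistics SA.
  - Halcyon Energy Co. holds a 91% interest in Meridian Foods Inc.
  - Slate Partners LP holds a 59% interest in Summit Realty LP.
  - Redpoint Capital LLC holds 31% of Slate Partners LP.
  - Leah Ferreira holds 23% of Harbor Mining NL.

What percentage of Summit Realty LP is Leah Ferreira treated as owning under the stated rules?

Chain via Harbor Mining NL → Redpoint Capital LLC → Slate Partners LP (R1): 23% × 67% × 31% × 59% = 2.818489% of Summit Realty LP.
Chain via Halcyon Energy Co. → Meridian Foods Inc. → Fairlane Logistics SA (R1): 31% × 91% × 76% × 26% = 5.574296% of Summit Realty LP.
Direct interest in Summit Realty LP: 5%.
Aggregating (R2): 2.818489% + 5.574296% + 5% = 13.392785%.

13.392785%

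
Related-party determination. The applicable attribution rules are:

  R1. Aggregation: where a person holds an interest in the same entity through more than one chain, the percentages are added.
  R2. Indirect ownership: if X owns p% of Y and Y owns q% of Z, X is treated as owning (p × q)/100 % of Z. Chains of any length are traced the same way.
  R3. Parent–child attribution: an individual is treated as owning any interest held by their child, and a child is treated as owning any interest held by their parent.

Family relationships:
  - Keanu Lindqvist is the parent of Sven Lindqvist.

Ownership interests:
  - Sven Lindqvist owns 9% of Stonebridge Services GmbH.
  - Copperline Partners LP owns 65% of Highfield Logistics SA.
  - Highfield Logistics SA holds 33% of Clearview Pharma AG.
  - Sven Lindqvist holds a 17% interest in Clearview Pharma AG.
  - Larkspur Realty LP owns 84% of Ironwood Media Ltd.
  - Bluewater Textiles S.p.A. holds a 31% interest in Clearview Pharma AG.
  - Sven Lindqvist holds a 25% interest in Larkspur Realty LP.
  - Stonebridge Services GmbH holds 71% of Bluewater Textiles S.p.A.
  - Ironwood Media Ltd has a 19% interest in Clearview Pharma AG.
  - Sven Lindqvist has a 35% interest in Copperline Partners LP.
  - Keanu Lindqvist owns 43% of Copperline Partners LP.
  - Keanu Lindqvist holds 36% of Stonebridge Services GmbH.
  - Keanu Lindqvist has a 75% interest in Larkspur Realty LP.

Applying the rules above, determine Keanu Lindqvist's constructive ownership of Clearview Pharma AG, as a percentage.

By parent–child attribution (R3), Keanu Lindqvist is treated as also owning Sven Lindqvist's interest in Copperline Partners LP, giving 43% + 35% = 78%.
By parent–child attribution (R3), Keanu Lindqvist is treated as also owning Sven Lindqvist's interest in Larkspur Realty LP, giving 75% + 25% = 100%.
By parent–child attribution (R3), Keanu Lindqvist is treated as also owning Sven Lindqvist's interest in Stonebridge Services GmbH, giving 36% + 9% = 45%.
By parent–child attribution (R3), Keanu Lindqvist is treated as owning Sven Lindqvist's 17% interest in Clearview Pharma AG.
Chain via Copperline Partners LP → Highfield Logistics SA (R2): 78% × 65% × 33% = 16.731% of Clearview Pharma AG.
Chain via Larkspur Realty LP → Ironwood Media Ltd (R2): 100% × 84% × 19% = 15.96% of Clearview Pharma AG.
Chain via Stonebridge Services GmbH → Bluewater Textiles S.p.A. (R2): 45% × 71% × 31% = 9.9045% of Clearview Pharma AG.
Direct interest in Clearview Pharma AG: 17%.
Aggregating (R1): 16.731% + 15.96% + 9.9045% + 17% = 59.5955%.

59.5955%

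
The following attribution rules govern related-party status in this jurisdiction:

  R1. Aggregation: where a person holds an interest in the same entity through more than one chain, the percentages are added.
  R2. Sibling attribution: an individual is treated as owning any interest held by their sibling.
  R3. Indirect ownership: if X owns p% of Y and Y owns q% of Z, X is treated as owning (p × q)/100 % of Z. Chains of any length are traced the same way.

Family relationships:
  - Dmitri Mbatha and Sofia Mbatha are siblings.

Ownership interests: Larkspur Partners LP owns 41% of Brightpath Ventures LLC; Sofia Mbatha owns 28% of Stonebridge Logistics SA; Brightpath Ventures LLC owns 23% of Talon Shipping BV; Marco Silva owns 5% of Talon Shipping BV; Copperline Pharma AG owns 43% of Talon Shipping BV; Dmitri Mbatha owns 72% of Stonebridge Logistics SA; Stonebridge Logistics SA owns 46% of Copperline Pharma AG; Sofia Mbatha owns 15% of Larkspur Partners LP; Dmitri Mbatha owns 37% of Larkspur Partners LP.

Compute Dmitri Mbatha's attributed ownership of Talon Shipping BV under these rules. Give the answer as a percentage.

By sibling attribution (R2), Dmitri Mbatha is treated as also owning Sofia Mbatha's interest in Stonebridge Logistics SA, giving 72% + 28% = 100%.
By sibling attribution (R2), Dmitri Mbatha is treated as also owning Sofia Mbatha's interest in Larkspur Partners LP, giving 37% + 15% = 52%.
Chain via Stonebridge Logistics SA → Copperline Pharma AG (R3): 100% × 46% × 43% = 19.78% of Talon Shipping BV.
Chain via Larkspur Partners LP → Brightpath Ventures LLC (R3): 52% × 41% × 23% = 4.9036% of Talon Shipping BV.
Aggregating (R1): 19.78% + 4.9036% = 24.6836%.

24.6836%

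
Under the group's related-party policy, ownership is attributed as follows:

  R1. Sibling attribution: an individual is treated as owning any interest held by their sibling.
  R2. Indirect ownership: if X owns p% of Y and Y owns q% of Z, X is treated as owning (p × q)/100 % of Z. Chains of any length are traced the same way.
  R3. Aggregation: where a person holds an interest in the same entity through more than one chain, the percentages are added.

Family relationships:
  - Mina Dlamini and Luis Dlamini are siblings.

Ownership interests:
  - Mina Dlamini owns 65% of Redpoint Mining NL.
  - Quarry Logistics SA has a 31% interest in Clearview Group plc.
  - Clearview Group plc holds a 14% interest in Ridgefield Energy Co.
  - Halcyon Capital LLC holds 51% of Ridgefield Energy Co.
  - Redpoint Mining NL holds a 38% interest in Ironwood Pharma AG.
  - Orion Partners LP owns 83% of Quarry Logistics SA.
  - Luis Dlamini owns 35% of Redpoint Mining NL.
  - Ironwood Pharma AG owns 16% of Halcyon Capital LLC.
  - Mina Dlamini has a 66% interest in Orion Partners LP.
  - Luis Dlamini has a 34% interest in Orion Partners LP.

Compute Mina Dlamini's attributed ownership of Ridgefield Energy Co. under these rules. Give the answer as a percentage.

6.703%

By sibling attribution (R1), Mina Dlamini is treated as also owning Luis Dlamini's interest in Redpoint Mining NL, giving 65% + 35% = 100%.
By sibling attribution (R1), Mina Dlamini is treated as also owning Luis Dlamini's interest in Orion Partners LP, giving 66% + 34% = 100%.
Chain via Redpoint Mining NL → Ironwood Pharma AG → Halcyon Capital LLC (R2): 100% × 38% × 16% × 51% = 3.1008% of Ridgefield Energy Co.
Chain via Orion Partners LP → Quarry Logistics SA → Clearview Group plc (R2): 100% × 83% × 31% × 14% = 3.6022% of Ridgefield Energy Co.
Aggregating (R3): 3.1008% + 3.6022% = 6.703%.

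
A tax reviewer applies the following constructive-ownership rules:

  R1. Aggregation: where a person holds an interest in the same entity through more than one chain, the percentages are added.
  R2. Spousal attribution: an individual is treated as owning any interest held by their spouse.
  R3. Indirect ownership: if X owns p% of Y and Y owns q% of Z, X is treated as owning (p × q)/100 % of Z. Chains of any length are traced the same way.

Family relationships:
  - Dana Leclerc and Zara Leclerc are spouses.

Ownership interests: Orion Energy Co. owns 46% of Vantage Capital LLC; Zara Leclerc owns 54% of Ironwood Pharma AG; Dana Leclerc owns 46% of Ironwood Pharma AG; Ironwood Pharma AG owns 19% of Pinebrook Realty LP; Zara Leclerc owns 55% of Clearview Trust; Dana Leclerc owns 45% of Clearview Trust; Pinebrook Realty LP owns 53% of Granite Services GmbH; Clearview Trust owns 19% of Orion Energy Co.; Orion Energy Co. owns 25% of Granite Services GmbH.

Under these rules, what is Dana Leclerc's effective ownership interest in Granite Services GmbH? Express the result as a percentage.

14.82%

By spousal attribution (R2), Dana Leclerc is treated as also owning Zara Leclerc's interest in Ironwood Pharma AG, giving 46% + 54% = 100%.
By spousal attribution (R2), Dana Leclerc is treated as also owning Zara Leclerc's interest in Clearview Trust, giving 45% + 55% = 100%.
Chain via Ironwood Pharma AG → Pinebrook Realty LP (R3): 100% × 19% × 53% = 10.07% of Granite Services GmbH.
Chain via Clearview Trust → Orion Energy Co. (R3): 100% × 19% × 25% = 4.75% of Granite Services GmbH.
Aggregating (R1): 10.07% + 4.75% = 14.82%.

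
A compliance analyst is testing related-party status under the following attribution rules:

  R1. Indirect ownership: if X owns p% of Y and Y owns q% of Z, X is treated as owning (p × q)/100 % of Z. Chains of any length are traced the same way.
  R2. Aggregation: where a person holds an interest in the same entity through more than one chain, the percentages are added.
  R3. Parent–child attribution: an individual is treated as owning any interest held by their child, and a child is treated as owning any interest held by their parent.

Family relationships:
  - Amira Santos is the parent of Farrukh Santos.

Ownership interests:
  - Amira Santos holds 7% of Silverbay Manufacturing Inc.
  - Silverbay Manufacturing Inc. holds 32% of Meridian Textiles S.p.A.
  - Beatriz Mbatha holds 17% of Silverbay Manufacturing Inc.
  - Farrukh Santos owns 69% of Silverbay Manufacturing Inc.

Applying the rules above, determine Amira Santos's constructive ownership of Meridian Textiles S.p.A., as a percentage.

By parent–child attribution (R3), Amira Santos is treated as also owning Farrukh Santos's interest in Silverbay Manufacturing Inc, giving 7% + 69% = 76%.
Chain via Silverbay Manufacturing Inc. (R1): 76% × 32% = 24.32% of Meridian Textiles S.p.A.

24.32%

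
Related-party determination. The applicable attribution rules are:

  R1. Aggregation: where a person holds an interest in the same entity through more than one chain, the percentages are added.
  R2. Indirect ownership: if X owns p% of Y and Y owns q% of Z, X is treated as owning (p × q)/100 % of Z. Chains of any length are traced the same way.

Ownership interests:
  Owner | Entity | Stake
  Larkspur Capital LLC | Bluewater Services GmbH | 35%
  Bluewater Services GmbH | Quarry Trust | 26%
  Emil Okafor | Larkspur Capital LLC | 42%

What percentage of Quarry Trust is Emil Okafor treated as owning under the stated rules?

3.822%

Chain via Larkspur Capital LLC → Bluewater Services GmbH (R2): 42% × 35% × 26% = 3.822% of Quarry Trust.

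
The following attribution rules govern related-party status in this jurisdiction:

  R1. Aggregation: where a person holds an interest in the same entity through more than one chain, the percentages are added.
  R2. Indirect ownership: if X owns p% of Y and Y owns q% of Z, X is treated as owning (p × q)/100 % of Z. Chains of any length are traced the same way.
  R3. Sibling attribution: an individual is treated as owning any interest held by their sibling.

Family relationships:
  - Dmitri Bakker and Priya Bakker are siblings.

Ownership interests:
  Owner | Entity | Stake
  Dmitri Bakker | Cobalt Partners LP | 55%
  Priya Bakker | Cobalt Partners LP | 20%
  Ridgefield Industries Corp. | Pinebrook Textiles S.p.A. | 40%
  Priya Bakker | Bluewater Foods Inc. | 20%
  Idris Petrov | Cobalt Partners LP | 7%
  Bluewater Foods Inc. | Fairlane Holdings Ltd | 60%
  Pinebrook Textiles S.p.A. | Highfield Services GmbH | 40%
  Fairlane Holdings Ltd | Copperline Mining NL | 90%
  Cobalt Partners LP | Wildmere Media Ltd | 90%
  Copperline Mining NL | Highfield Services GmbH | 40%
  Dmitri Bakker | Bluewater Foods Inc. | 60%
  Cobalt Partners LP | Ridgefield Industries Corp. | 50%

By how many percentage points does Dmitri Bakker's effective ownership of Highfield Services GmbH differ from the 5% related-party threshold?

By sibling attribution (R3), Dmitri Bakker is treated as also owning Priya Bakker's interest in Cobalt Partners LP, giving 55% + 20% = 75%.
By sibling attribution (R3), Dmitri Bakker is treated as also owning Priya Bakker's interest in Bluewater Foods Inc, giving 60% + 20% = 80%.
Chain via Cobalt Partners LP → Ridgefield Industries Corp. → Pinebrook Textiles S.p.A. (R2): 75% × 50% × 40% × 40% = 6% of Highfield Services GmbH.
Chain via Bluewater Foods Inc. → Fairlane Holdings Ltd → Copperline Mining NL (R2): 80% × 60% × 90% × 40% = 17.28% of Highfield Services GmbH.
Aggregating (R1): 6% + 17.28% = 23.28%.
23.28% exceeds the 5% threshold by 18.28 percentage points.

18.28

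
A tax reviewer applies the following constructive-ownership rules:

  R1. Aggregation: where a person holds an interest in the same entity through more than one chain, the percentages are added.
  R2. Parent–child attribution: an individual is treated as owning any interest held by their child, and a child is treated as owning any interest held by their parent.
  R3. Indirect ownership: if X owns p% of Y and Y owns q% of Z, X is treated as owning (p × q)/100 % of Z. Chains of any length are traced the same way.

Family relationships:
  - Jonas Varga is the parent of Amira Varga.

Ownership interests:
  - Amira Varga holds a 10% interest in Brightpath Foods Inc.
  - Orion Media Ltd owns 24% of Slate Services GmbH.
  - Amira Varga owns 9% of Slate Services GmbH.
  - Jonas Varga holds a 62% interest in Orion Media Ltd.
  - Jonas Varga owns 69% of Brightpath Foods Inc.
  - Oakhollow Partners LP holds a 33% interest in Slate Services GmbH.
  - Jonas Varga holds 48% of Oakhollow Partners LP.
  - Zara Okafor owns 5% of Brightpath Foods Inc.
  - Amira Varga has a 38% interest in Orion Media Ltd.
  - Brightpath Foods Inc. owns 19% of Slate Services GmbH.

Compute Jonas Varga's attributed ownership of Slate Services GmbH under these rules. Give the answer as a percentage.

63.85%

By parent–child attribution (R2), Jonas Varga is treated as also owning Amira Varga's interest in Brightpath Foods Inc, giving 69% + 10% = 79%.
By parent–child attribution (R2), Jonas Varga is treated as also owning Amira Varga's interest in Orion Media Ltd, giving 62% + 38% = 100%.
By parent–child attribution (R2), Jonas Varga is treated as owning Amira Varga's 9% interest in Slate Services GmbH.
Chain via Brightpath Foods Inc. (R3): 79% × 19% = 15.01% of Slate Services GmbH.
Chain via Orion Media Ltd (R3): 100% × 24% = 24% of Slate Services GmbH.
Chain via Oakhollow Partners LP (R3): 48% × 33% = 15.84% of Slate Services GmbH.
Direct interest in Slate Services GmbH: 9%.
Aggregating (R1): 15.01% + 24% + 15.84% + 9% = 63.85%.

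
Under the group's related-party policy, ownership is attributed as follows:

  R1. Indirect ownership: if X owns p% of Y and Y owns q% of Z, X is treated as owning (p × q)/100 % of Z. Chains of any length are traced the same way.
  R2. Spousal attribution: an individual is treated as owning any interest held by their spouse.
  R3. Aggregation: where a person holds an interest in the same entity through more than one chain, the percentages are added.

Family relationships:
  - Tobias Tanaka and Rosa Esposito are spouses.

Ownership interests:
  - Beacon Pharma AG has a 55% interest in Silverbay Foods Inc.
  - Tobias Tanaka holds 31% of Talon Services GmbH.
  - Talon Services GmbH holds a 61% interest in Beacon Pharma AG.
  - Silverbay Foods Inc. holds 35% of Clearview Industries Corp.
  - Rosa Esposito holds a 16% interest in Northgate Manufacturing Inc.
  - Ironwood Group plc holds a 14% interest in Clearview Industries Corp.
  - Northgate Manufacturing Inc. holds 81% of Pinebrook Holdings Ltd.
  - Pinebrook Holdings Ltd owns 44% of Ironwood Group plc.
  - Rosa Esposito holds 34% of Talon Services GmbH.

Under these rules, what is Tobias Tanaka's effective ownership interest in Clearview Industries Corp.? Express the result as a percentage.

By spousal attribution (R2), Tobias Tanaka is treated as also owning Rosa Esposito's interest in Talon Services GmbH, giving 31% + 34% = 65%.
By spousal attribution (R2), Tobias Tanaka is treated as owning Rosa Esposito's 16% interest in Northgate Manufacturing Inc.
Chain via Talon Services GmbH → Beacon Pharma AG → Silverbay Foods Inc. (R1): 65% × 61% × 55% × 35% = 7.632625% of Clearview Industries Corp.
Chain via Northgate Manufacturing Inc. → Pinebrook Holdings Ltd → Ironwood Group plc (R1): 16% × 81% × 44% × 14% = 0.798336% of Clearview Industries Corp.
Aggregating (R3): 7.632625% + 0.798336% = 8.430961%.

8.430961%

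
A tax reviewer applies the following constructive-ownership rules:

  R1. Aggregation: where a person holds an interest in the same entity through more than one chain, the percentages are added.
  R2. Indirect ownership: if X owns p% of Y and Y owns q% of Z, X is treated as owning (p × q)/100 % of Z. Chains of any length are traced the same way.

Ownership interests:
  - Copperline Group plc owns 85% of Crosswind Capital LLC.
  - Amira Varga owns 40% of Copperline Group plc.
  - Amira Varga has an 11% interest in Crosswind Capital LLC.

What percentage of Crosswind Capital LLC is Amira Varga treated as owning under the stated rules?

Chain via Copperline Group plc (R2): 40% × 85% = 34% of Crosswind Capital LLC.
Direct interest in Crosswind Capital LLC: 11%.
Aggregating (R1): 34% + 11% = 45%.

45%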